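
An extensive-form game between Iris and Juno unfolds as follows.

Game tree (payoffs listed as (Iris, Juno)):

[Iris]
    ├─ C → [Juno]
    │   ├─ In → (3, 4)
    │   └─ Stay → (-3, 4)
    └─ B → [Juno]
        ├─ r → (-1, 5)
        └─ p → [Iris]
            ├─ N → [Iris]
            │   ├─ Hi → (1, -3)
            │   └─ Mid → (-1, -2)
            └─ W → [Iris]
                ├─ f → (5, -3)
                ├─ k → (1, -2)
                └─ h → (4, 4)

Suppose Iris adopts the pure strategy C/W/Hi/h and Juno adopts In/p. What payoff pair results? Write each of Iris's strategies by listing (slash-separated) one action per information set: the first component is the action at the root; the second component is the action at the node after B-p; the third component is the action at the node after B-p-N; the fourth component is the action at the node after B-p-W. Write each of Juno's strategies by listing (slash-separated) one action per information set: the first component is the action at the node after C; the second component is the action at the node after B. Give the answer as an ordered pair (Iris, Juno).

(3, 4)

Trace the play path from the root:
  Iris plays C
  Juno plays In at [C]
→ terminal payoff (3, 4).
(Iris's choice at the node after B-p is never reached on this path, so it doesn't affect the outcome.)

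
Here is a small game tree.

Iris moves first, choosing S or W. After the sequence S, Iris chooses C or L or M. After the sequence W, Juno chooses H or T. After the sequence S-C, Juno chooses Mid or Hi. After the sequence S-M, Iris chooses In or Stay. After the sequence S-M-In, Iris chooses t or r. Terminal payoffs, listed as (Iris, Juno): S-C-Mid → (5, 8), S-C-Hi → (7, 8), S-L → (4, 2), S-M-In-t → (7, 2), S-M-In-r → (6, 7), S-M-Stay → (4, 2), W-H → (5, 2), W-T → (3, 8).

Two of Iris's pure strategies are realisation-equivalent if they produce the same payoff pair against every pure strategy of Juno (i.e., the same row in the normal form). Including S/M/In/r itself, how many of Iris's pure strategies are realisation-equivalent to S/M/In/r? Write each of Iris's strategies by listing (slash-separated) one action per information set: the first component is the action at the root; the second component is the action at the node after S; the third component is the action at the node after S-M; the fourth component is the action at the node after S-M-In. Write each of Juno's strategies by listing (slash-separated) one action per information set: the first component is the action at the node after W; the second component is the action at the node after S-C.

Row for S/M/In/r (columns H/Mid, H/Hi, T/Mid, T/Hi): (6,7) (6,7) (6,7) (6,7).
Every one of Iris's information sets is on the play path for some reply by Juno when Iris follows S/M/In/r.
Changing the action at any of them therefore changes at least one column, so only S/M/In/r itself gives this row.

1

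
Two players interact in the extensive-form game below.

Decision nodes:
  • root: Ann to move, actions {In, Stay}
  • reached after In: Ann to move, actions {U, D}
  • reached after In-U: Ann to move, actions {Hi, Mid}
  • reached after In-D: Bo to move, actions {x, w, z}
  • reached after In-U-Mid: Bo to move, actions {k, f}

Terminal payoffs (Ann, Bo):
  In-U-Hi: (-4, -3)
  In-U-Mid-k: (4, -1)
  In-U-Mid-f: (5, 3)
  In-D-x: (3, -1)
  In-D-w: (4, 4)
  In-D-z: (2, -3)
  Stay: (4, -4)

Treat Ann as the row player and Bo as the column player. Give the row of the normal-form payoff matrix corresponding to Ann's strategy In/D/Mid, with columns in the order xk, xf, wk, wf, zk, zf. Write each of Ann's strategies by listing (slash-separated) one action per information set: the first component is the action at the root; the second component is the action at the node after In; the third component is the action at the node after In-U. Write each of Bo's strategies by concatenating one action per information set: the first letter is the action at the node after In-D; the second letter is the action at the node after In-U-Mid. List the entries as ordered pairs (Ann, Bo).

(3,-1) (3,-1) (4,4) (4,4) (2,-3) (2,-3)

vs xk: Ann plays In → Ann plays D at [In] → Bo plays x at [In-D] → (3, -1)
vs xf: Ann plays In → Ann plays D at [In] → Bo plays x at [In-D] → (3, -1)
vs wk: Ann plays In → Ann plays D at [In] → Bo plays w at [In-D] → (4, 4)
vs wf: Ann plays In → Ann plays D at [In] → Bo plays w at [In-D] → (4, 4)
vs zk: Ann plays In → Ann plays D at [In] → Bo plays z at [In-D] → (2, -3)
vs zf: Ann plays In → Ann plays D at [In] → Bo plays z at [In-D] → (2, -3)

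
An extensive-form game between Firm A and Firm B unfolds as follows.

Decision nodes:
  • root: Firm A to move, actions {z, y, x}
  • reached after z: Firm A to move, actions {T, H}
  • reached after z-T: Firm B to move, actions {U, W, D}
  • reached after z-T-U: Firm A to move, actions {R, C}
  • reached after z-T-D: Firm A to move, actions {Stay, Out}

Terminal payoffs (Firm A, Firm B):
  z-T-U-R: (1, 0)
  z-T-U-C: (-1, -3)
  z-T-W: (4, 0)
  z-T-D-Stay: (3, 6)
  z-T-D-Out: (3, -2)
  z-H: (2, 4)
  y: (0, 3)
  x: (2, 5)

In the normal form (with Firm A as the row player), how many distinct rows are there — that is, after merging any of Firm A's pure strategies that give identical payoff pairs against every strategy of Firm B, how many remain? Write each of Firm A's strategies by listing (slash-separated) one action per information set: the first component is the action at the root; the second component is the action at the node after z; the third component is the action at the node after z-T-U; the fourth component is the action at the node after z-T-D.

Firm A has 24 pure strategies: z/T/R/Stay, z/T/R/Out, z/T/C/Stay, z/T/C/Out, z/H/R/Stay, z/H/R/Out, z/H/C/Stay, z/H/C/Out, y/T/R/Stay, y/T/R/Out, y/T/C/Stay, y/T/C/Out, y/H/R/Stay, y/H/R/Out, y/H/C/Stay, y/H/C/Out, x/T/R/Stay, x/T/R/Out, x/T/C/Stay, x/T/C/Out, x/H/R/Stay, x/H/R/Out, x/H/C/Stay, x/H/C/Out. Columns: U, W, D.
{z/T/R/Stay} → row (1,0) (4,0) (3,6)
{z/T/R/Out} → row (1,0) (4,0) (3,-2)
{z/T/C/Stay} → row (-1,-3) (4,0) (3,6)
{z/T/C/Out} → row (-1,-3) (4,0) (3,-2)
{z/H/R/Stay, z/H/R/Out, z/H/C/Stay, z/H/C/Out} → row (2,4) (2,4) (2,4)
{y/T/R/Stay, y/T/R/Out, y/T/C/Stay, y/T/C/Out, y/H/R/Stay, y/H/R/Out, y/H/C/Stay, y/H/C/Out} → row (0,3) (0,3) (0,3)
{x/T/R/Stay, x/T/R/Out, x/T/C/Stay, x/T/C/Out, x/H/R/Stay, x/H/R/Out, x/H/C/Stay, x/H/C/Out} → row (2,5) (2,5) (2,5)
That's 7 distinct rows out of 24 strategies.

7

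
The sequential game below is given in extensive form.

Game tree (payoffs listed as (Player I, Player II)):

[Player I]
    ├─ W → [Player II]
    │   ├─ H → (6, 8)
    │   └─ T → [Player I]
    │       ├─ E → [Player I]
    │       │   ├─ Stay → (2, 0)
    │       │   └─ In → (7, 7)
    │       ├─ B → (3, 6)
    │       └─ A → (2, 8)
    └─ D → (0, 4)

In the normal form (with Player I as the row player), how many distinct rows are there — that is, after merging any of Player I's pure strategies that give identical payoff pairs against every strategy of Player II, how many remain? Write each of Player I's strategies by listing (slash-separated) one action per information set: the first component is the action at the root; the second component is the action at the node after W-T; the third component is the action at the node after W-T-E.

5

Player I has 12 pure strategies: W/E/Stay, W/E/In, W/B/Stay, W/B/In, W/A/Stay, W/A/In, D/E/Stay, D/E/In, D/B/Stay, D/B/In, D/A/Stay, D/A/In. Columns: H, T.
{W/E/Stay} → row (6,8) (2,0)
{W/E/In} → row (6,8) (7,7)
{W/B/Stay, W/B/In} → row (6,8) (3,6)
{W/A/Stay, W/A/In} → row (6,8) (2,8)
{D/E/Stay, D/E/In, D/B/Stay, D/B/In, D/A/Stay, D/A/In} → row (0,4) (0,4)
That's 5 distinct rows out of 12 strategies.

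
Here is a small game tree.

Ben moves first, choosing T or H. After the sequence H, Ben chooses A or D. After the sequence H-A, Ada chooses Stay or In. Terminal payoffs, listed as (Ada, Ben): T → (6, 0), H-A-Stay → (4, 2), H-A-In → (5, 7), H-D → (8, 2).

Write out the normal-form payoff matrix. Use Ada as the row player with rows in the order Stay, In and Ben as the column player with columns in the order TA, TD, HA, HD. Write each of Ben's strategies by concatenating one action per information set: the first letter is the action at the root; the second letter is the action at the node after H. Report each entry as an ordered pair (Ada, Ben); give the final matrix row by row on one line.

Stay: (6,0) (6,0) (4,2) (8,2) | In: (6,0) (6,0) (5,7) (8,2)

           TA       TD       HA       HD
Stay    (6,0)    (6,0)    (4,2)    (8,2)
  In    (6,0)    (6,0)    (5,7)    (8,2)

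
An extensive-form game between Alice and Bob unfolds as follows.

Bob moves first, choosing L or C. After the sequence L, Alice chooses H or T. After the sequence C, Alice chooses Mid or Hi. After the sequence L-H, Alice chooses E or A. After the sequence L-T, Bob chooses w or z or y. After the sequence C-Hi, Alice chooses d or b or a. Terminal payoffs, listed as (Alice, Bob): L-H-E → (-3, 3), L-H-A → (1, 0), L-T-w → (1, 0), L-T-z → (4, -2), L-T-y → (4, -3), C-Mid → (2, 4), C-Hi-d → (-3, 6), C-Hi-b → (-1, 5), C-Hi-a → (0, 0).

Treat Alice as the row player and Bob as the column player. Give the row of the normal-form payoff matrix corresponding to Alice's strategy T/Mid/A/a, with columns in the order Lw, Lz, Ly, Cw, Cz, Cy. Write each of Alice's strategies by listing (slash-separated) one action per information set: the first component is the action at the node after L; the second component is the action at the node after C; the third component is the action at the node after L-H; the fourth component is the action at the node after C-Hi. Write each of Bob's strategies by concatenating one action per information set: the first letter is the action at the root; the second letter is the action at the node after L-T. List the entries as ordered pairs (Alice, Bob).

(1,0) (4,-2) (4,-3) (2,4) (2,4) (2,4)

vs Lw: Bob plays L → Alice plays T at [L] → Bob plays w at [L-T] → (1, 0)
vs Lz: Bob plays L → Alice plays T at [L] → Bob plays z at [L-T] → (4, -2)
vs Ly: Bob plays L → Alice plays T at [L] → Bob plays y at [L-T] → (4, -3)
vs Cw: Bob plays C → Alice plays Mid at [C] → (2, 4)
vs Cz: Bob plays C → Alice plays Mid at [C] → (2, 4)
vs Cy: Bob plays C → Alice plays Mid at [C] → (2, 4)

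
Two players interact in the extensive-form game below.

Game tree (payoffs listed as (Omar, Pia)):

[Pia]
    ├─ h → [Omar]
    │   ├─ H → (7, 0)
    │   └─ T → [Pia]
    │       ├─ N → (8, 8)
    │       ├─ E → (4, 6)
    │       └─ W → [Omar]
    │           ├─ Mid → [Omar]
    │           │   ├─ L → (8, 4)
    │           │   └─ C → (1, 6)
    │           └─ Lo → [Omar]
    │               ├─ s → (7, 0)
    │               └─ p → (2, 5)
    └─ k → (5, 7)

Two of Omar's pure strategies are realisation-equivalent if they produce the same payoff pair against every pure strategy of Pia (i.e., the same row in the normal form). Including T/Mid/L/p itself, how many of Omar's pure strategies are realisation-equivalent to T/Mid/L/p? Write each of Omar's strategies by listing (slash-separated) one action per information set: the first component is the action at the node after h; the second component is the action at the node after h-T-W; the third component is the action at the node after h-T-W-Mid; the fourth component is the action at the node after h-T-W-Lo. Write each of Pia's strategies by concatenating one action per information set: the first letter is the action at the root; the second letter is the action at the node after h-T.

Row for T/Mid/L/p (columns hN, hE, hW, kN, kE, kW): (8,8) (4,6) (8,4) (5,7) (5,7) (5,7).
Under T/Mid/L/p, Omar's choice at the node after h-T-W-Lo can never be reached regardless of what Pia does, so varying those choices leaves every outcome unchanged.
Holding the reachable choices fixed and varying the unreachable one freely already gives 2 equivalent strategies.
No other strategy reproduces this row, so those 2 are the full class: T/Mid/L/s, T/Mid/L/p.

2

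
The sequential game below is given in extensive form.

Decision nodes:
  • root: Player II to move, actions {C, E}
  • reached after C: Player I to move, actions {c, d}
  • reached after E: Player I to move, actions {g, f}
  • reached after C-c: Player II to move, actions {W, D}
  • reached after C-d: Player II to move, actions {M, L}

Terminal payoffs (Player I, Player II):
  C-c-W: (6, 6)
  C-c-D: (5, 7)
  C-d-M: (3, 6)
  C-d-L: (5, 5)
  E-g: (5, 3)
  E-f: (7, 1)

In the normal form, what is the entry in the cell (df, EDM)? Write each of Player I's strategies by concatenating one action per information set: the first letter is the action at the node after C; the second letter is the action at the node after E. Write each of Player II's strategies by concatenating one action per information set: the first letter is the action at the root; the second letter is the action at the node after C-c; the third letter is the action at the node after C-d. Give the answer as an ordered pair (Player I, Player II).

Trace the play path from the root:
  Player II plays E
  Player I plays f at [E]
→ terminal payoff (7, 1).
(Player I's choice at the node after C is never reached on this path, so it doesn't affect the outcome.)

(7, 1)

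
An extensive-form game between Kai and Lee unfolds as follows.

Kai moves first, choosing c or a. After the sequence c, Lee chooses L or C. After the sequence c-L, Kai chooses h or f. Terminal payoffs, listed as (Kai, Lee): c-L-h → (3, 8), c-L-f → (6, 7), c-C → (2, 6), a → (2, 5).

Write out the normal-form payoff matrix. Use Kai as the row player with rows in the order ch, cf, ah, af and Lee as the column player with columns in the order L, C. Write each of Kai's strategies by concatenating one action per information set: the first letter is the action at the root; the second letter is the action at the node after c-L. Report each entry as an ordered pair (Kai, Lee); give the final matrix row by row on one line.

            L        C
  ch    (3,8)    (2,6)
  cf    (6,7)    (2,6)
  ah    (2,5)    (2,5)
  af    (2,5)    (2,5)

ch: (3,8) (2,6) | cf: (6,7) (2,6) | ah: (2,5) (2,5) | af: (2,5) (2,5)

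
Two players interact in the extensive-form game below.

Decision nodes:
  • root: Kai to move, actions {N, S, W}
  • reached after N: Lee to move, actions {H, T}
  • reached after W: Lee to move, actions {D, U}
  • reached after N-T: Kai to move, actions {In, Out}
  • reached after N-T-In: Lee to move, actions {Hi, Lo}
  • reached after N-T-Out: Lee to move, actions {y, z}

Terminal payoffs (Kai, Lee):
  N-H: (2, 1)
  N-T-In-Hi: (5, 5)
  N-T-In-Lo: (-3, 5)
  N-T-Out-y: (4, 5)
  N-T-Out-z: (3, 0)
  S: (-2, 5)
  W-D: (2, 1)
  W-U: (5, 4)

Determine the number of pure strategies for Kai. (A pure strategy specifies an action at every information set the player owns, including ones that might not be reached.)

6

Kai owns the root with actions {N, S, W} — three choices.
Kai owns the node after N-T with actions {In, Out} — two choices.
A pure strategy fixes one action at each information set independently, so the count is the product 3 × 2 = 6.
(For reference, Lee has 16 pure strategies, giving a 6×16 normal-form matrix.)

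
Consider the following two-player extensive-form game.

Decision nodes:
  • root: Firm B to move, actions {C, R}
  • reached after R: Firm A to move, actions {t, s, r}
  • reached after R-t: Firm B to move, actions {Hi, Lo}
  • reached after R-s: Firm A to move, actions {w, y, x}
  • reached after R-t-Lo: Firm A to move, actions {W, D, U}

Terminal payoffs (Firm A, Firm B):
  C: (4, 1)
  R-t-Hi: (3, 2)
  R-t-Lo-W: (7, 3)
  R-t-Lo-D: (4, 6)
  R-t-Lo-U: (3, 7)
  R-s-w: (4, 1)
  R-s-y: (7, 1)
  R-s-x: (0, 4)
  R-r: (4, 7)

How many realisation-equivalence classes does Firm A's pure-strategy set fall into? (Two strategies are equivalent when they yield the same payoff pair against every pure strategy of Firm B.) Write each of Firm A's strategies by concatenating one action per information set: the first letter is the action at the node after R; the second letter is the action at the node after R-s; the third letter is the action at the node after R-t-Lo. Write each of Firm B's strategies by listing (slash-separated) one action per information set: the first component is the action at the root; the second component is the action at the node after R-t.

7

Firm A has 27 pure strategies: twW, twD, twU, tyW, tyD, tyU, txW, txD, txU, swW, swD, swU, syW, syD, syU, sxW, sxD, sxU, rwW, rwD, rwU, ryW, ryD, ryU, rxW, rxD, rxU. Columns: C/Hi, C/Lo, R/Hi, R/Lo.
{twW, tyW, txW} → row (4,1) (4,1) (3,2) (7,3)
{twD, tyD, txD} → row (4,1) (4,1) (3,2) (4,6)
{twU, tyU, txU} → row (4,1) (4,1) (3,2) (3,7)
{swW, swD, swU} → row (4,1) (4,1) (4,1) (4,1)
{syW, syD, syU} → row (4,1) (4,1) (7,1) (7,1)
{sxW, sxD, sxU} → row (4,1) (4,1) (0,4) (0,4)
{rwW, rwD, rwU, ryW, ryD, ryU, rxW, rxD, rxU} → row (4,1) (4,1) (4,7) (4,7)
That's 7 distinct rows out of 27 strategies.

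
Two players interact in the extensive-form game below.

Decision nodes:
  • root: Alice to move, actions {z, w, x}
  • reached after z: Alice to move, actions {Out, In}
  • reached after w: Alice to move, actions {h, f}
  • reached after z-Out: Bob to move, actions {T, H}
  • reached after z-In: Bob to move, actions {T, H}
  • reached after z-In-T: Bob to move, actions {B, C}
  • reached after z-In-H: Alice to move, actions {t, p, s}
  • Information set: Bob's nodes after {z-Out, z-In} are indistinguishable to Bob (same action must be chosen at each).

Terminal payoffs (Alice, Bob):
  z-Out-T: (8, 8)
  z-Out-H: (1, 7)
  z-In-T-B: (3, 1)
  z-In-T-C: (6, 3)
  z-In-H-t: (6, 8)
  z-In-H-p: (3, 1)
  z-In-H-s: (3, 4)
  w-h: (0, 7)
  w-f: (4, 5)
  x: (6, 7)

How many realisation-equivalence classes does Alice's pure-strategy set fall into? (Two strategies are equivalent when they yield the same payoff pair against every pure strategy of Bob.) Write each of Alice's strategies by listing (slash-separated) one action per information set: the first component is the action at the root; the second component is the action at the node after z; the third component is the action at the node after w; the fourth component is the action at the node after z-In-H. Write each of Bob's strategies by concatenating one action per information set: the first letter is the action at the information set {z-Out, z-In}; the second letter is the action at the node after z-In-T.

Alice has 36 pure strategies: z/Out/h/t, z/Out/h/p, z/Out/h/s, z/Out/f/t, z/Out/f/p, z/Out/f/s, z/In/h/t, z/In/h/p, z/In/h/s, z/In/f/t, z/In/f/p, z/In/f/s, w/Out/h/t, w/Out/h/p, w/Out/h/s, w/Out/f/t, w/Out/f/p, w/Out/f/s, w/In/h/t, w/In/h/p, w/In/h/s, w/In/f/t, w/In/f/p, w/In/f/s, x/Out/h/t, x/Out/h/p, x/Out/h/s, x/Out/f/t, x/Out/f/p, x/Out/f/s, x/In/h/t, x/In/h/p, x/In/h/s, x/In/f/t, x/In/f/p, x/In/f/s. Columns: TB, TC, HB, HC.
{z/Out/h/t, z/Out/h/p, z/Out/h/s, z/Out/f/t, z/Out/f/p, z/Out/f/s} → row (8,8) (8,8) (1,7) (1,7)
{z/In/h/t, z/In/f/t} → row (3,1) (6,3) (6,8) (6,8)
{z/In/h/p, z/In/f/p} → row (3,1) (6,3) (3,1) (3,1)
{z/In/h/s, z/In/f/s} → row (3,1) (6,3) (3,4) (3,4)
{w/Out/h/t, w/Out/h/p, w/Out/h/s, w/In/h/t, w/In/h/p, w/In/h/s} → row (0,7) (0,7) (0,7) (0,7)
{w/Out/f/t, w/Out/f/p, w/Out/f/s, w/In/f/t, w/In/f/p, w/In/f/s} → row (4,5) (4,5) (4,5) (4,5)
{x/Out/h/t, x/Out/h/p, x/Out/h/s, x/Out/f/t, x/Out/f/p, x/Out/f/s, x/In/h/t, x/In/h/p, x/In/h/s, x/In/f/t, x/In/f/p, x/In/f/s} → row (6,7) (6,7) (6,7) (6,7)
That's 7 distinct rows out of 36 strategies.

7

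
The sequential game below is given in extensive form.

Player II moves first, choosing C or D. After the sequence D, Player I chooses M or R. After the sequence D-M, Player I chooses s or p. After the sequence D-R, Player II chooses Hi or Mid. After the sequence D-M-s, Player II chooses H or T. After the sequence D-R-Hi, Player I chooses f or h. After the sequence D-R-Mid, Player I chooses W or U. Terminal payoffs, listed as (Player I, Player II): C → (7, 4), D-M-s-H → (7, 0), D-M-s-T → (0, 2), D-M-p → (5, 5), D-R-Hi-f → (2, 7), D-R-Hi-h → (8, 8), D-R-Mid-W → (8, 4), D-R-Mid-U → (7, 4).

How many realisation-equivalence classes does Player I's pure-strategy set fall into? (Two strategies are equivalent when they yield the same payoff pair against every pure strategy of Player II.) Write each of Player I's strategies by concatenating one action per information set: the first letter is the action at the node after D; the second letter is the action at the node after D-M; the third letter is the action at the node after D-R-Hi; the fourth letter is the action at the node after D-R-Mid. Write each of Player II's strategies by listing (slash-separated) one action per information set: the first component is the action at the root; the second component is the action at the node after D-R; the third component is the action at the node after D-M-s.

6

Player I has 16 pure strategies: MsfW, MsfU, MshW, MshU, MpfW, MpfU, MphW, MphU, RsfW, RsfU, RshW, RshU, RpfW, RpfU, RphW, RphU. Columns: C/Hi/H, C/Hi/T, C/Mid/H, C/Mid/T, D/Hi/H, D/Hi/T, D/Mid/H, D/Mid/T.
{MsfW, MsfU, MshW, MshU} → row (7,4) (7,4) (7,4) (7,4) (7,0) (0,2) (7,0) (0,2)
{MpfW, MpfU, MphW, MphU} → row (7,4) (7,4) (7,4) (7,4) (5,5) (5,5) (5,5) (5,5)
{RsfW, RpfW} → row (7,4) (7,4) (7,4) (7,4) (2,7) (2,7) (8,4) (8,4)
{RsfU, RpfU} → row (7,4) (7,4) (7,4) (7,4) (2,7) (2,7) (7,4) (7,4)
{RshW, RphW} → row (7,4) (7,4) (7,4) (7,4) (8,8) (8,8) (8,4) (8,4)
{RshU, RphU} → row (7,4) (7,4) (7,4) (7,4) (8,8) (8,8) (7,4) (7,4)
That's 6 distinct rows out of 16 strategies.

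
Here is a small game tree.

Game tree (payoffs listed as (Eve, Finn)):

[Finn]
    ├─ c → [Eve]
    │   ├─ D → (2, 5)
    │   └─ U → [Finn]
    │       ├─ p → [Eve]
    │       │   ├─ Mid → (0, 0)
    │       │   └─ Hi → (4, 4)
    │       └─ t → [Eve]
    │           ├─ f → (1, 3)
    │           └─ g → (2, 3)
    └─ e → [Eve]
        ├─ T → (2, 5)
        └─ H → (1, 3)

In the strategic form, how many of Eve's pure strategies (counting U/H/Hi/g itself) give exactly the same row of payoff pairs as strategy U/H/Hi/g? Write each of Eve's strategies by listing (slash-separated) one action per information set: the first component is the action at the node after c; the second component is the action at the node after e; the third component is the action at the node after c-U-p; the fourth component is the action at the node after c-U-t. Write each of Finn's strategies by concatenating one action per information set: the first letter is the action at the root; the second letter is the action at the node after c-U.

1

Row for U/H/Hi/g (columns cp, ct, ep, et): (4,4) (2,3) (1,3) (1,3).
Every one of Eve's information sets is on the play path for some reply by Finn when Eve follows U/H/Hi/g.
Changing the action at any of them therefore changes at least one column, so only U/H/Hi/g itself gives this row.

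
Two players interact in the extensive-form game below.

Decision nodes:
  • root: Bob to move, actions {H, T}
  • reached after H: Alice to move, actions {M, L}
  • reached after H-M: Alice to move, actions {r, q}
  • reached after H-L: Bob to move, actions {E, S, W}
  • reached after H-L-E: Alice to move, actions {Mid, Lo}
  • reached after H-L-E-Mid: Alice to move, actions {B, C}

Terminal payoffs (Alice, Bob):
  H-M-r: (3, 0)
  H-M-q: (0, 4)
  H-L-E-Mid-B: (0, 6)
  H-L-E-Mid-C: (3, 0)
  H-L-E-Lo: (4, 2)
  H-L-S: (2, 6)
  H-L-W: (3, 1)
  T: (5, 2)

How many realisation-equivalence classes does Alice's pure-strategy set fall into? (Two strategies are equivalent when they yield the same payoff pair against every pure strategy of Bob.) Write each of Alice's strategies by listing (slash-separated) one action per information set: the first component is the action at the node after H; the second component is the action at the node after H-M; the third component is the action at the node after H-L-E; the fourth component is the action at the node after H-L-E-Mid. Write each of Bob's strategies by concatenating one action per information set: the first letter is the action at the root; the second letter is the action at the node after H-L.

5

Alice has 16 pure strategies: M/r/Mid/B, M/r/Mid/C, M/r/Lo/B, M/r/Lo/C, M/q/Mid/B, M/q/Mid/C, M/q/Lo/B, M/q/Lo/C, L/r/Mid/B, L/r/Mid/C, L/r/Lo/B, L/r/Lo/C, L/q/Mid/B, L/q/Mid/C, L/q/Lo/B, L/q/Lo/C. Columns: HE, HS, HW, TE, TS, TW.
{M/r/Mid/B, M/r/Mid/C, M/r/Lo/B, M/r/Lo/C} → row (3,0) (3,0) (3,0) (5,2) (5,2) (5,2)
{M/q/Mid/B, M/q/Mid/C, M/q/Lo/B, M/q/Lo/C} → row (0,4) (0,4) (0,4) (5,2) (5,2) (5,2)
{L/r/Mid/B, L/q/Mid/B} → row (0,6) (2,6) (3,1) (5,2) (5,2) (5,2)
{L/r/Mid/C, L/q/Mid/C} → row (3,0) (2,6) (3,1) (5,2) (5,2) (5,2)
{L/r/Lo/B, L/r/Lo/C, L/q/Lo/B, L/q/Lo/C} → row (4,2) (2,6) (3,1) (5,2) (5,2) (5,2)
That's 5 distinct rows out of 16 strategies.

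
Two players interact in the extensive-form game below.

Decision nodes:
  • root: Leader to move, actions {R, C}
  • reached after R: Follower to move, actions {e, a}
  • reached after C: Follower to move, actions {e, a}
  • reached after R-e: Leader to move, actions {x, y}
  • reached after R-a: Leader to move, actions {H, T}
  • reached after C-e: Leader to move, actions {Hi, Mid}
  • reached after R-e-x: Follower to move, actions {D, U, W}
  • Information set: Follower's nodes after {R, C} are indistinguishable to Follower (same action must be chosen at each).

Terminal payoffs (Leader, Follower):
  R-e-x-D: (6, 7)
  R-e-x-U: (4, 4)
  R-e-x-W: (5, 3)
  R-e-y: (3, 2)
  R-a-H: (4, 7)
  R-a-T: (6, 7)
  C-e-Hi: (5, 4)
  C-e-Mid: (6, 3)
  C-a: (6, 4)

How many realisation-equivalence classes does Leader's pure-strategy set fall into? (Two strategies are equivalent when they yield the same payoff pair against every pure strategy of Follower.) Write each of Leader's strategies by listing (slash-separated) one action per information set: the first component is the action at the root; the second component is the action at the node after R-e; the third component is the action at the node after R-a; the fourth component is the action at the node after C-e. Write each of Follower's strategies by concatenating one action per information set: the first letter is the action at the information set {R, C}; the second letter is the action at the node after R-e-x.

6

Leader has 16 pure strategies: R/x/H/Hi, R/x/H/Mid, R/x/T/Hi, R/x/T/Mid, R/y/H/Hi, R/y/H/Mid, R/y/T/Hi, R/y/T/Mid, C/x/H/Hi, C/x/H/Mid, C/x/T/Hi, C/x/T/Mid, C/y/H/Hi, C/y/H/Mid, C/y/T/Hi, C/y/T/Mid. Columns: eD, eU, eW, aD, aU, aW.
{R/x/H/Hi, R/x/H/Mid} → row (6,7) (4,4) (5,3) (4,7) (4,7) (4,7)
{R/x/T/Hi, R/x/T/Mid} → row (6,7) (4,4) (5,3) (6,7) (6,7) (6,7)
{R/y/H/Hi, R/y/H/Mid} → row (3,2) (3,2) (3,2) (4,7) (4,7) (4,7)
{R/y/T/Hi, R/y/T/Mid} → row (3,2) (3,2) (3,2) (6,7) (6,7) (6,7)
{C/x/H/Hi, C/x/T/Hi, C/y/H/Hi, C/y/T/Hi} → row (5,4) (5,4) (5,4) (6,4) (6,4) (6,4)
{C/x/H/Mid, C/x/T/Mid, C/y/H/Mid, C/y/T/Mid} → row (6,3) (6,3) (6,3) (6,4) (6,4) (6,4)
That's 6 distinct rows out of 16 strategies.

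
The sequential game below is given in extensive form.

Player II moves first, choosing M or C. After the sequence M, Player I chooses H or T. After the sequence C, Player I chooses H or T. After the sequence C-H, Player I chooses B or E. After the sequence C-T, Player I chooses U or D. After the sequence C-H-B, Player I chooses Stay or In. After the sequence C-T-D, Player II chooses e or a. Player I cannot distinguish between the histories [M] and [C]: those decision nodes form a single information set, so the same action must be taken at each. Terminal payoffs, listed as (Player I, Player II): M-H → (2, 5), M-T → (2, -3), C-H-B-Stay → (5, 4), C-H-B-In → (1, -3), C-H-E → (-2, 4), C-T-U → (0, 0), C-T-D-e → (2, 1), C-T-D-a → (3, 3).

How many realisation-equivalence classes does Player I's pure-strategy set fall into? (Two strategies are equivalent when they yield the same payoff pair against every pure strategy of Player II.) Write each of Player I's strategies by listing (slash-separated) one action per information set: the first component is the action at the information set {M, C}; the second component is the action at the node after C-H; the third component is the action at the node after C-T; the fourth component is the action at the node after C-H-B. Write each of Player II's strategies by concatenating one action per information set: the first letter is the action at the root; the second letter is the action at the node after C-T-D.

5

Player I has 16 pure strategies: H/B/U/Stay, H/B/U/In, H/B/D/Stay, H/B/D/In, H/E/U/Stay, H/E/U/In, H/E/D/Stay, H/E/D/In, T/B/U/Stay, T/B/U/In, T/B/D/Stay, T/B/D/In, T/E/U/Stay, T/E/U/In, T/E/D/Stay, T/E/D/In. Columns: Me, Ma, Ce, Ca.
{H/B/U/Stay, H/B/D/Stay} → row (2,5) (2,5) (5,4) (5,4)
{H/B/U/In, H/B/D/In} → row (2,5) (2,5) (1,-3) (1,-3)
{H/E/U/Stay, H/E/U/In, H/E/D/Stay, H/E/D/In} → row (2,5) (2,5) (-2,4) (-2,4)
{T/B/U/Stay, T/B/U/In, T/E/U/Stay, T/E/U/In} → row (2,-3) (2,-3) (0,0) (0,0)
{T/B/D/Stay, T/B/D/In, T/E/D/Stay, T/E/D/In} → row (2,-3) (2,-3) (2,1) (3,3)
That's 5 distinct rows out of 16 strategies.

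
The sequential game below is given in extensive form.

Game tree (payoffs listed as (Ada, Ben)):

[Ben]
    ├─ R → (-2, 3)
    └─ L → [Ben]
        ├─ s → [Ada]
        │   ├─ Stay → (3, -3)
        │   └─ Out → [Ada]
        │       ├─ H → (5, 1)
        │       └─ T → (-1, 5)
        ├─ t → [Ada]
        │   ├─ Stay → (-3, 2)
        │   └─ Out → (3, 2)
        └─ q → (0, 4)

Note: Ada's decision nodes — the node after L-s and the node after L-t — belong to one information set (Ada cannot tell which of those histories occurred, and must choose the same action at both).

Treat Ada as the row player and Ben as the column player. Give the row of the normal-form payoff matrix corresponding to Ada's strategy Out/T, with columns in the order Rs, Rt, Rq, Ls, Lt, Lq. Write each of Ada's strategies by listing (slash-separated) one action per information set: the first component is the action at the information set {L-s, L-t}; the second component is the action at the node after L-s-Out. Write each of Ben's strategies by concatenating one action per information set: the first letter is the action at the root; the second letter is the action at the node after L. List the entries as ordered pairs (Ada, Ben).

(-2,3) (-2,3) (-2,3) (-1,5) (3,2) (0,4)

vs Rs: Ben plays R → (-2, 3)
vs Rt: Ben plays R → (-2, 3)
vs Rq: Ben plays R → (-2, 3)
vs Ls: Ben plays L → Ben plays s at [L] → Ada plays Out at [L-s] → Ada plays T at [L-s-Out] → (-1, 5)
vs Lt: Ben plays L → Ben plays t at [L] → Ada plays Out at [L-t] → (3, 2)
vs Lq: Ben plays L → Ben plays q at [L] → (0, 4)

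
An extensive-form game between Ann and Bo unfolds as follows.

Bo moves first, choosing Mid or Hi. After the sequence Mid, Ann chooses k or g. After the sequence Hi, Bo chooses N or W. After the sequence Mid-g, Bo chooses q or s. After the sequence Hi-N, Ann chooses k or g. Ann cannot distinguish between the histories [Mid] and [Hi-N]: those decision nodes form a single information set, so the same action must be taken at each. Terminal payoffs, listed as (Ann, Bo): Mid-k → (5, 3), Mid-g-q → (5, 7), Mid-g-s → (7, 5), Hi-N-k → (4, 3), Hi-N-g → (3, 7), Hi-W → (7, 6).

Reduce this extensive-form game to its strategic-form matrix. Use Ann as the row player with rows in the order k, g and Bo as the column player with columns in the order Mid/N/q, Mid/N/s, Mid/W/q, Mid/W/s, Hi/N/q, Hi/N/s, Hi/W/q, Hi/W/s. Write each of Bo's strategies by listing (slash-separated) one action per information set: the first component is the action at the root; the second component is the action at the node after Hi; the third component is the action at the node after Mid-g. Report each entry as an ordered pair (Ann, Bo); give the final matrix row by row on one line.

      Mid/N/q  Mid/N/s  Mid/W/q  Mid/W/s   Hi/N/q   Hi/N/s   Hi/W/q   Hi/W/s
   k    (5,3)    (5,3)    (5,3)    (5,3)    (4,3)    (4,3)    (7,6)    (7,6)
   g    (5,7)    (7,5)    (5,7)    (7,5)    (3,7)    (3,7)    (7,6)    (7,6)

k: (5,3) (5,3) (5,3) (5,3) (4,3) (4,3) (7,6) (7,6) | g: (5,7) (7,5) (5,7) (7,5) (3,7) (3,7) (7,6) (7,6)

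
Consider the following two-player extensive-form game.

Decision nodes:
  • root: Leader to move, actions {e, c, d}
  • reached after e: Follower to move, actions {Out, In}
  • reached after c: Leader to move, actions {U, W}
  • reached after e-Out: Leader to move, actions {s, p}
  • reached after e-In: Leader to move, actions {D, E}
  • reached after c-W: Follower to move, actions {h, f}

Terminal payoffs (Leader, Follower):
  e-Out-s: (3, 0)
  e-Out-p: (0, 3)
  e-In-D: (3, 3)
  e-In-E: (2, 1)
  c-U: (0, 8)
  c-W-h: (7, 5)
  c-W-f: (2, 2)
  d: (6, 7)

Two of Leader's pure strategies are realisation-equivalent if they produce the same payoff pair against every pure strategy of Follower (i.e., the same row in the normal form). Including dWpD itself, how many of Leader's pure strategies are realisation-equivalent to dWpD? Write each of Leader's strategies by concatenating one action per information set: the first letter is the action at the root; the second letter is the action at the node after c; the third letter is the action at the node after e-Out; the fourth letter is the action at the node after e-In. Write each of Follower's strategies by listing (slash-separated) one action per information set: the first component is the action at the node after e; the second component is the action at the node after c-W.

Row for dWpD (columns Out/h, Out/f, In/h, In/f): (6,7) (6,7) (6,7) (6,7).
Under dWpD, Leader's choice at the node after c and at the node after e-Out and at the node after e-In can never be reached regardless of what Follower does, so varying those choices leaves every outcome unchanged.
Holding the reachable choices fixed and varying the unreachable ones freely already gives 2 × 2 × 2 = 8 equivalent strategies.
No other strategy reproduces this row, so those 8 are the full class: dUsD, dUsE, dUpD, dUpE, dWsD, dWsE, dWpD, dWpE.

8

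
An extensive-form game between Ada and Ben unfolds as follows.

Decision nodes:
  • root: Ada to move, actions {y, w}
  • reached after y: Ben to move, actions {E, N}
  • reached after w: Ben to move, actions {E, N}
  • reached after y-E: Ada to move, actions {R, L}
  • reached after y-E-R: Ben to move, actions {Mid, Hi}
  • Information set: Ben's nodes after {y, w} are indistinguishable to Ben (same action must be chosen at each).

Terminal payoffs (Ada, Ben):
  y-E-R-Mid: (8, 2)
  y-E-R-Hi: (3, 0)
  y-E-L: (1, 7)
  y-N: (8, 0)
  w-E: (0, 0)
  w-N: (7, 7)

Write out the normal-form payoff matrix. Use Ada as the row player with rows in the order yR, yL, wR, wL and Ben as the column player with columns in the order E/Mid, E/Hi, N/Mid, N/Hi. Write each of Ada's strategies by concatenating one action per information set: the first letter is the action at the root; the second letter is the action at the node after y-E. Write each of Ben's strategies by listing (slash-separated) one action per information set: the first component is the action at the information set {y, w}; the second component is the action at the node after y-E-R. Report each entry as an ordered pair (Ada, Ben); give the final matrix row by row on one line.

        E/Mid     E/Hi    N/Mid     N/Hi
  yR    (8,2)    (3,0)    (8,0)    (8,0)
  yL    (1,7)    (1,7)    (8,0)    (8,0)
  wR    (0,0)    (0,0)    (7,7)    (7,7)
  wL    (0,0)    (0,0)    (7,7)    (7,7)

yR: (8,2) (3,0) (8,0) (8,0) | yL: (1,7) (1,7) (8,0) (8,0) | wR: (0,0) (0,0) (7,7) (7,7) | wL: (0,0) (0,0) (7,7) (7,7)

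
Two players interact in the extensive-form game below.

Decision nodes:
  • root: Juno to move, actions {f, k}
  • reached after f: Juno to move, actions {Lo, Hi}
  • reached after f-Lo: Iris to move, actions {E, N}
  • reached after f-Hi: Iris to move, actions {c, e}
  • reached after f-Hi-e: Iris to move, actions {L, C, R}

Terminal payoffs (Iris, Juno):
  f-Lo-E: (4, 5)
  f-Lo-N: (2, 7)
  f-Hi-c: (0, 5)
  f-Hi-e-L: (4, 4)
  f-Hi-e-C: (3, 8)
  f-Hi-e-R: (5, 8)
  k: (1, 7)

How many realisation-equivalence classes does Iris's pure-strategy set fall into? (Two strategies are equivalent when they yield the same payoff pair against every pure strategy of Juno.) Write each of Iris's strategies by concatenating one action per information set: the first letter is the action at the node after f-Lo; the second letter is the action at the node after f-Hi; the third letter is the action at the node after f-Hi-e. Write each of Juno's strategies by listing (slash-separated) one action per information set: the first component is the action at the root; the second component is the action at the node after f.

Iris has 12 pure strategies: EcL, EcC, EcR, EeL, EeC, EeR, NcL, NcC, NcR, NeL, NeC, NeR. Columns: f/Lo, f/Hi, k/Lo, k/Hi.
{EcL, EcC, EcR} → row (4,5) (0,5) (1,7) (1,7)
{EeL} → row (4,5) (4,4) (1,7) (1,7)
{EeC} → row (4,5) (3,8) (1,7) (1,7)
{EeR} → row (4,5) (5,8) (1,7) (1,7)
{NcL, NcC, NcR} → row (2,7) (0,5) (1,7) (1,7)
{NeL} → row (2,7) (4,4) (1,7) (1,7)
{NeC} → row (2,7) (3,8) (1,7) (1,7)
{NeR} → row (2,7) (5,8) (1,7) (1,7)
That's 8 distinct rows out of 12 strategies.

8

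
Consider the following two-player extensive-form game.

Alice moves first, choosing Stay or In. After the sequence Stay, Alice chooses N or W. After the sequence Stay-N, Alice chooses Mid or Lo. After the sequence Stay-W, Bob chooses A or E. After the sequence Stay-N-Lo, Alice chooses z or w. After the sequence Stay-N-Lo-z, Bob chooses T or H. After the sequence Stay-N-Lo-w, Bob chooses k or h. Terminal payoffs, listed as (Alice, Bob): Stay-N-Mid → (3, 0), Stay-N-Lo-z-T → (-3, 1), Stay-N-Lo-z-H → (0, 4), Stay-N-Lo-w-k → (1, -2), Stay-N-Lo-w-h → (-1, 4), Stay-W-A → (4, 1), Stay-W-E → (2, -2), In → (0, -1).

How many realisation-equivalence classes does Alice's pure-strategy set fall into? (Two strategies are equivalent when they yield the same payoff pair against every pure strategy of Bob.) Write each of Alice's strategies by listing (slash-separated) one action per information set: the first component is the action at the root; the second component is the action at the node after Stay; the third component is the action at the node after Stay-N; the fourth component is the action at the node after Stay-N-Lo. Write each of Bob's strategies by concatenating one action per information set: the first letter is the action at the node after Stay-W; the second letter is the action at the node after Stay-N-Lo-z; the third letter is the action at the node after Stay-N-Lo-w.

5

Alice has 16 pure strategies: Stay/N/Mid/z, Stay/N/Mid/w, Stay/N/Lo/z, Stay/N/Lo/w, Stay/W/Mid/z, Stay/W/Mid/w, Stay/W/Lo/z, Stay/W/Lo/w, In/N/Mid/z, In/N/Mid/w, In/N/Lo/z, In/N/Lo/w, In/W/Mid/z, In/W/Mid/w, In/W/Lo/z, In/W/Lo/w. Columns: ATk, ATh, AHk, AHh, ETk, ETh, EHk, EHh.
{Stay/N/Mid/z, Stay/N/Mid/w} → row (3,0) (3,0) (3,0) (3,0) (3,0) (3,0) (3,0) (3,0)
{Stay/N/Lo/z} → row (-3,1) (-3,1) (0,4) (0,4) (-3,1) (-3,1) (0,4) (0,4)
{Stay/N/Lo/w} → row (1,-2) (-1,4) (1,-2) (-1,4) (1,-2) (-1,4) (1,-2) (-1,4)
{Stay/W/Mid/z, Stay/W/Mid/w, Stay/W/Lo/z, Stay/W/Lo/w} → row (4,1) (4,1) (4,1) (4,1) (2,-2) (2,-2) (2,-2) (2,-2)
{In/N/Mid/z, In/N/Mid/w, In/N/Lo/z, In/N/Lo/w, In/W/Mid/z, In/W/Mid/w, In/W/Lo/z, In/W/Lo/w} → row (0,-1) (0,-1) (0,-1) (0,-1) (0,-1) (0,-1) (0,-1) (0,-1)
That's 5 distinct rows out of 16 strategies.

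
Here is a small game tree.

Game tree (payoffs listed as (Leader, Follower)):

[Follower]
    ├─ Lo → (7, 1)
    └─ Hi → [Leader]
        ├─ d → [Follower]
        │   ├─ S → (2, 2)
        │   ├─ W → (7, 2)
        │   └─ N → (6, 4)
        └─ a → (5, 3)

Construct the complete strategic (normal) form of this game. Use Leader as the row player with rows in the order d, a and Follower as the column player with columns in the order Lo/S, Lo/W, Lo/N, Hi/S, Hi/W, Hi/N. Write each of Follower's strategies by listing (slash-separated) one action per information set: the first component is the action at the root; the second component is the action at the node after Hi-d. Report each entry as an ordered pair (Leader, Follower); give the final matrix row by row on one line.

         Lo/S     Lo/W     Lo/N     Hi/S     Hi/W     Hi/N
   d    (7,1)    (7,1)    (7,1)    (2,2)    (7,2)    (6,4)
   a    (7,1)    (7,1)    (7,1)    (5,3)    (5,3)    (5,3)

d: (7,1) (7,1) (7,1) (2,2) (7,2) (6,4) | a: (7,1) (7,1) (7,1) (5,3) (5,3) (5,3)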